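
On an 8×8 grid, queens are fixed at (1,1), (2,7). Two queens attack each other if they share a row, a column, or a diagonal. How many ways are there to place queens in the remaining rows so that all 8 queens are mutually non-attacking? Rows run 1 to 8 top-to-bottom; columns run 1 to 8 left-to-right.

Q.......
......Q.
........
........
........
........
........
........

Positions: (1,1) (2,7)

2

Branch on row 3: col 2 → 0; col 4 → 1; col 5 → 1.
Sum: 0 + 1 + 1 = 2.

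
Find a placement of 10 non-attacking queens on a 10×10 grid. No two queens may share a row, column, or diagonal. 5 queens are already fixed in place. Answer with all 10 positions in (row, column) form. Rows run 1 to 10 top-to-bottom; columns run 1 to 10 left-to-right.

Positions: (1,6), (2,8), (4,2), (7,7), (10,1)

(1,6) (2,8) (3,5) (4,2) (5,4) (6,10) (7,7) (8,9) (9,3) (10,1)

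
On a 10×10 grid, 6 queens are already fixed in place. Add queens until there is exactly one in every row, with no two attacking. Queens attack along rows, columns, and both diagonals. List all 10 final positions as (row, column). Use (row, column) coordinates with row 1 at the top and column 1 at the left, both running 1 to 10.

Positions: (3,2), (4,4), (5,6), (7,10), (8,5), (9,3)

(1,9) (2,7) (3,2) (4,4) (5,6) (6,1) (7,10) (8,5) (9,3) (10,8)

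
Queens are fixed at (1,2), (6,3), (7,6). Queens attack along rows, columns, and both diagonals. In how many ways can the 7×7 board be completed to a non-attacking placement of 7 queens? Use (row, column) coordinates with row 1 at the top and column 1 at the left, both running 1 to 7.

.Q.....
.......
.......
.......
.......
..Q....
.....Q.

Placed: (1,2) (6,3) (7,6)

3

Branch on row 2: col 4 → 1; col 5 → 2.
Sum: 1 + 2 = 3.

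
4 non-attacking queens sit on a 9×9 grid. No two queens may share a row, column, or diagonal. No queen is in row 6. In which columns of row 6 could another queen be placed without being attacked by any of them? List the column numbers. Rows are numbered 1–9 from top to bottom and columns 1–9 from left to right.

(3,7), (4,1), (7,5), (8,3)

(3,7) attacks row 6 at column 7 and diagonals 4.
(4,1) attacks row 6 at column 1 and diagonals 3.
(7,5) attacks row 6 at column 5 and diagonals 4, 6.
(8,3) attacks row 6 at column 3 and diagonals 1, 5.
Attacked columns: {1, 3, 4, 5, 6, 7}. Safe: {2, 8, 9}.

columns 2, 8, 9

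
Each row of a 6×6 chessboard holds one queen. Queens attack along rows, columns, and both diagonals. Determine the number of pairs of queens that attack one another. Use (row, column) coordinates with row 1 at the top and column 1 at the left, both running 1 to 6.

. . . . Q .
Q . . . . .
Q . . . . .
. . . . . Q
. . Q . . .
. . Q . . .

3

Same column: (2,1)–(3,1) (column 1); (5,3)–(6,3) (column 3).
Same diagonal: (3,1)–(5,3) (|3−5| = |1−3| = 2).
Total attacking pairs: 3.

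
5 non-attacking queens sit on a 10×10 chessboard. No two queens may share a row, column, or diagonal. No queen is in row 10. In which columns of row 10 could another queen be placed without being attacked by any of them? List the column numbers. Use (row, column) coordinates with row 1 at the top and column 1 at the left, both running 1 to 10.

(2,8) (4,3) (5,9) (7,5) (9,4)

columns 1, 6, 7, 10

(2,8) attacks row 10 at column 8.
(4,3) attacks row 10 at column 3 and diagonals 9.
(5,9) attacks row 10 at column 9 and diagonals 4.
(7,5) attacks row 10 at column 5 and diagonals 2, 8.
(9,4) attacks row 10 at column 4 and diagonals 3, 5.
Attacked columns: {2, 3, 4, 5, 8, 9}. Safe: {1, 6, 7, 10}.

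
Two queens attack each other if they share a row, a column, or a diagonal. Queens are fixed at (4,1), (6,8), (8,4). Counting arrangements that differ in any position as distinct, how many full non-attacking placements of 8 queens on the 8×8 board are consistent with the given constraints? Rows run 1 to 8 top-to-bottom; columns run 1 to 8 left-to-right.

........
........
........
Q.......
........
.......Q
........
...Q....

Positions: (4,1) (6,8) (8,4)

2

Branch on row 1: col 2 → 1; col 5 → 0; col 6 → 0; col 7 → 1.
Sum: 1 + 0 + 0 + 1 = 2.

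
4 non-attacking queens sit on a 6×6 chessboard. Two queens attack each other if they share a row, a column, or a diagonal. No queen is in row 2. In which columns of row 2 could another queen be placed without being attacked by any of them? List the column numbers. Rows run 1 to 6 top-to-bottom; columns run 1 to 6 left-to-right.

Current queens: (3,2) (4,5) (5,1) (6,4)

(3,2) attacks row 2 at column 2 and diagonals 1, 3.
(4,5) attacks row 2 at column 5 and diagonals 3.
(5,1) attacks row 2 at column 1 and diagonals 4.
(6,4) attacks row 2 at column 4.
Attacked columns: {1, 2, 3, 4, 5}. Safe: {6}.

columns 6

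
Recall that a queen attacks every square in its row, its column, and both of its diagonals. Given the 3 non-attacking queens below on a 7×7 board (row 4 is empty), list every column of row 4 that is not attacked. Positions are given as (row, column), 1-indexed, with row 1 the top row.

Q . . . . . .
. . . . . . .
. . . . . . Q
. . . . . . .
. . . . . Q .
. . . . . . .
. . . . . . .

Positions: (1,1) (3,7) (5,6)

columns 2, 3

(1,1) attacks row 4 at column 1 and diagonals 4.
(3,7) attacks row 4 at column 7 and diagonals 6.
(5,6) attacks row 4 at column 6 and diagonals 5, 7.
Attacked columns: {1, 4, 5, 6, 7}. Safe: {2, 3}.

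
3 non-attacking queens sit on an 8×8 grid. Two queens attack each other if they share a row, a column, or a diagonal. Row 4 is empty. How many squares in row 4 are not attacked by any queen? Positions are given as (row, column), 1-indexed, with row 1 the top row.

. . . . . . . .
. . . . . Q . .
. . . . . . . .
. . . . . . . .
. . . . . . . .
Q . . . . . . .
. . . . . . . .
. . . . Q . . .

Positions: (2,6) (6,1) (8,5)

(2,6) attacks row 4 at column 6 and diagonals 4, 8.
(6,1) attacks row 4 at column 1 and diagonals 3.
(8,5) attacks row 4 at column 5 and diagonals 1.
Attacked columns: {1, 3, 4, 5, 6, 8}. Safe: {2, 7}.

2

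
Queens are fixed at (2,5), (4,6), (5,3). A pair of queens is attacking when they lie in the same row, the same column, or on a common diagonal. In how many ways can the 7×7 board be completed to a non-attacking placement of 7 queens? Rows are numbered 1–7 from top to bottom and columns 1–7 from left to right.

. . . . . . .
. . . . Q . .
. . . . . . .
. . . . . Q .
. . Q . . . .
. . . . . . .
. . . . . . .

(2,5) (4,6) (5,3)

Branch on row 1: col 1 → 1; col 2 → 0.
Sum: 1 + 0 = 1.

1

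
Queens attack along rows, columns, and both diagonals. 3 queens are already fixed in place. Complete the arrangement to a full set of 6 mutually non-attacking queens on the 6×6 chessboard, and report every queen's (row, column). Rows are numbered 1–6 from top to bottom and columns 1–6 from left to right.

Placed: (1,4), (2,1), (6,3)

(1,4) (2,1) (3,5) (4,2) (5,6) (6,3)

Row 3: attacked by (1,4)→{2,4,6}; (2,1)→{1,2}; (6,3)→{3,6}. Safe: 5. Place at column 5.
Row 4: attacked by (1,4)→{1,4}; (2,1)→{1,3}; (3,5)→{4,5,6}; (6,3)→{1,3,5}. Safe: 2. Place at column 2.
Row 5: attacked by (1,4)→{4}; (2,1)→{1,4}; (3,5)→{3,5}; (4,2)→{1,2,3}; (6,3)→{2,3,4}. Safe: 6. Place at column 6.
Columns [4, 1, 5, 2, 6, 3], r−c [-3, 1, -2, 2, -1, 3], r+c [5, 3, 8, 6, 11, 9] are all distinct, so no two queens attack.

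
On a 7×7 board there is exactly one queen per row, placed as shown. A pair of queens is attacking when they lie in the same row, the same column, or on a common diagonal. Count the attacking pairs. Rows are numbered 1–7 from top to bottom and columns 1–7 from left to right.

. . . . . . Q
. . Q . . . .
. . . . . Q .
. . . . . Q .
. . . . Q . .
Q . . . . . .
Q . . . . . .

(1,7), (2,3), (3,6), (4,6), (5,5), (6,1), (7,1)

Same column: (3,6)–(4,6) (column 6); (6,1)–(7,1) (column 1).
Same diagonal: (1,7)–(7,1) (|1−7| = |7−1| = 6); (4,6)–(5,5) (|4−5| = |6−5| = 1).
Total attacking pairs: 4.

4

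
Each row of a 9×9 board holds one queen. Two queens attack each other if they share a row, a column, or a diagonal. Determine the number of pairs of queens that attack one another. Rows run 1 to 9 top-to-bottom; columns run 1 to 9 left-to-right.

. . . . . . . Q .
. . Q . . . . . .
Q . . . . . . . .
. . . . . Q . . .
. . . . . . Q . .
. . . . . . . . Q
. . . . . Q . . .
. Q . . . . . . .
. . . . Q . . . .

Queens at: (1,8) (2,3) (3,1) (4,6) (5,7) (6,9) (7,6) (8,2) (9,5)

3

Same column: (4,6)–(7,6) (column 6).
Same diagonal: (4,6)–(5,7) (|4−5| = |6−7| = 1); (4,6)–(8,2) (|4−8| = |6−2| = 4).
Total attacking pairs: 3.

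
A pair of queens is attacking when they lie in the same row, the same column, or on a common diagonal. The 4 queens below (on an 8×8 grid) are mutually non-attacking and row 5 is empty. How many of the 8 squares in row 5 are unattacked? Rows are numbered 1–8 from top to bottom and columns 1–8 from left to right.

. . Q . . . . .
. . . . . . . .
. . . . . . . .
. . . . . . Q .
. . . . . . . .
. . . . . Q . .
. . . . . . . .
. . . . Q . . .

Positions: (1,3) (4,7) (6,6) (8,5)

(1,3) attacks row 5 at column 3 and diagonals 7.
(4,7) attacks row 5 at column 7 and diagonals 6, 8.
(6,6) attacks row 5 at column 6 and diagonals 5, 7.
(8,5) attacks row 5 at column 5 and diagonals 2, 8.
Attacked columns: {2, 3, 5, 6, 7, 8}. Safe: {1, 4}.

2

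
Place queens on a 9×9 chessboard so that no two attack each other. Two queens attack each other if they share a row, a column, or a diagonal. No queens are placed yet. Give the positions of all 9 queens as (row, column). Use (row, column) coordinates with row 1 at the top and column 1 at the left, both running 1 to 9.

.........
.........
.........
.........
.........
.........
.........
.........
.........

(1,2) (2,9) (3,5) (4,3) (5,8) (6,4) (7,7) (8,1) (9,6)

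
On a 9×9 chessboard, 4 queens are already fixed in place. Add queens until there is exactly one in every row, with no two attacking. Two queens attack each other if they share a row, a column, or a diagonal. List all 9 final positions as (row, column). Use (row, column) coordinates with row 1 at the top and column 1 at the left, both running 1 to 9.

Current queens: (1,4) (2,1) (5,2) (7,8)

Row 3: attacked by (1,4)→{2,4,6}; (2,1)→{1,2}; (5,2)→{2,4}; (7,8)→{4,8}. Safe: 3, 5, 7, 9. Place at column 7.
Row 4: attacked by (1,4)→{1,4,7}; (2,1)→{1,3}; (3,7)→{6,7,8}; (5,2)→{1,2,3}; (7,8)→{5,8}. Safe: 9. Place at column 9.
Row 6: attacked by (1,4)→{4,9}; (2,1)→{1,5}; (3,7)→{4,7}; (4,9)→{7,9}; (5,2)→{1,2,3}; (7,8)→{7,8,9}. Safe: 6. Place at column 6.
Row 8: attacked by (1,4)→{4}; (2,1)→{1,7}; (3,7)→{2,7}; (4,9)→{5,9}; (5,2)→{2,5}; (6,6)→{4,6,8}; (7,8)→{7,8,9}. Safe: 3. Place at column 3.
Row 9: attacked by (1,4)→{4}; (2,1)→{1,8}; (3,7)→{1,7}; (4,9)→{4,9}; (5,2)→{2,6}; (6,6)→{3,6,9}; (7,8)→{6,8}; (8,3)→{2,3,4}. Safe: 5. Place at column 5.
Columns [4, 1, 7, 9, 2, 6, 8, 3, 5], r−c [-3, 1, -4, -5, 3, 0, -1, 5, 4], r+c [5, 3, 10, 13, 7, 12, 15, 11, 14] are all distinct, so no two queens attack.

(1,4) (2,1) (3,7) (4,9) (5,2) (6,6) (7,8) (8,3) (9,5)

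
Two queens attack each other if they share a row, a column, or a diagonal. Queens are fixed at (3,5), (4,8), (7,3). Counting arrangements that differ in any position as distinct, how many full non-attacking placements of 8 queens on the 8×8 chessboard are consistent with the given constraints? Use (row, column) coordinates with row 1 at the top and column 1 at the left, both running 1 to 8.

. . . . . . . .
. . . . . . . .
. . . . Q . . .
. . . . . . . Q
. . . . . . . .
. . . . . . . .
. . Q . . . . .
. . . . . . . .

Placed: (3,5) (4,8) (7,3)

2

Branch on row 1: col 1 → 0; col 2 → 0; col 4 → 2; col 6 → 0.
Sum: 0 + 0 + 2 + 0 = 2.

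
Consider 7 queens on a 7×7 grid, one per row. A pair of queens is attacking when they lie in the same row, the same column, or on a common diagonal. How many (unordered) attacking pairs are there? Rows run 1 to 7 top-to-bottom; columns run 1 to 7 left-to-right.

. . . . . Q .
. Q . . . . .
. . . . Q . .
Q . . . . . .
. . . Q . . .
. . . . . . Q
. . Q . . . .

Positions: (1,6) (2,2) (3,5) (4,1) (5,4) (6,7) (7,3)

All columns are distinct and no two queens satisfy |Δrow| = |Δcol|, so no pair attacks.

0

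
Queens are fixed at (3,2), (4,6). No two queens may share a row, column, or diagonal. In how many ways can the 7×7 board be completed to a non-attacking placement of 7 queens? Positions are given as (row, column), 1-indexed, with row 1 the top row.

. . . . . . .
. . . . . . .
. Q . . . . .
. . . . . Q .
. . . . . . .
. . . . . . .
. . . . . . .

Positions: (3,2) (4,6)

2

Branch on row 1: col 1 → 1; col 5 → 1; col 7 → 0.
Sum: 1 + 1 + 0 = 2.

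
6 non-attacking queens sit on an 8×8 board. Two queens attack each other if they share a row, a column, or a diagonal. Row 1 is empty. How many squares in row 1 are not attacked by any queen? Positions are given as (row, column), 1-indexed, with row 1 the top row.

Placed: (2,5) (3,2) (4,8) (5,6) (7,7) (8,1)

1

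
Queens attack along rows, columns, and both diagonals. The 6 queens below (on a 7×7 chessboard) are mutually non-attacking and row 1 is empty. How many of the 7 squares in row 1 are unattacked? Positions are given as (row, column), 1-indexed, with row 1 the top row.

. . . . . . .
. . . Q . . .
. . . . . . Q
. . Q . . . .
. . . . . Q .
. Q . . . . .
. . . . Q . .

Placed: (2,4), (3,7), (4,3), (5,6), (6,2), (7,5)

(2,4) attacks row 1 at column 4 and diagonals 3, 5.
(3,7) attacks row 1 at column 7 and diagonals 5.
(4,3) attacks row 1 at column 3 and diagonals 6.
(5,6) attacks row 1 at column 6 and diagonals 2.
(6,2) attacks row 1 at column 2 and diagonals 7.
(7,5) attacks row 1 at column 5.
Attacked columns: {2, 3, 4, 5, 6, 7}. Safe: {1}.

1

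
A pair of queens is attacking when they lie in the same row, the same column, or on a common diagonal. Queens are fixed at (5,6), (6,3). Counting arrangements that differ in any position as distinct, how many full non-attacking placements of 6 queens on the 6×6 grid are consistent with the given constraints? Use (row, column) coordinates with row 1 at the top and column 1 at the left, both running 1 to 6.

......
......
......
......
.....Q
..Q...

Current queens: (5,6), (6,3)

Branch on row 1: col 1 → 0; col 4 → 1; col 5 → 0.
Sum: 0 + 1 + 0 = 1.

1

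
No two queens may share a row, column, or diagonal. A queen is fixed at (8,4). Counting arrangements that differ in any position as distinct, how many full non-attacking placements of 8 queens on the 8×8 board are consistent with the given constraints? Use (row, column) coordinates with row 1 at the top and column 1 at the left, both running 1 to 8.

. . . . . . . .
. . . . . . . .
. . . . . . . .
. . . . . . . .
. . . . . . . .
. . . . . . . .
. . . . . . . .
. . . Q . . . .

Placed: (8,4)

18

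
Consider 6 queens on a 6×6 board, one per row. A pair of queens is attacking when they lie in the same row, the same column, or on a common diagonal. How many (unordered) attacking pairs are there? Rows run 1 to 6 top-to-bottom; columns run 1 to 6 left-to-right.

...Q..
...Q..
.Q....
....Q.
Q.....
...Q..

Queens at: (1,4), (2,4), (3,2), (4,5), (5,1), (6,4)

5

Same column: (1,4)–(2,4) (column 4); (1,4)–(6,4) (column 4); (2,4)–(6,4) (column 4).
Same diagonal: (1,4)–(3,2) (|1−3| = |4−2| = 2); (2,4)–(5,1) (|2−5| = |4−1| = 3).
Total attacking pairs: 5.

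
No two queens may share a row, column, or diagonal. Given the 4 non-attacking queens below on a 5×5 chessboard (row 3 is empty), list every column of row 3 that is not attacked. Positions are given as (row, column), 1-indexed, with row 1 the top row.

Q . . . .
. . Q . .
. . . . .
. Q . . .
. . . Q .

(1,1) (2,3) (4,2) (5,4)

(1,1) attacks row 3 at column 1 and diagonals 3.
(2,3) attacks row 3 at column 3 and diagonals 2, 4.
(4,2) attacks row 3 at column 2 and diagonals 1, 3.
(5,4) attacks row 3 at column 4 and diagonals 2.
Attacked columns: {1, 2, 3, 4}. Safe: {5}.

columns 5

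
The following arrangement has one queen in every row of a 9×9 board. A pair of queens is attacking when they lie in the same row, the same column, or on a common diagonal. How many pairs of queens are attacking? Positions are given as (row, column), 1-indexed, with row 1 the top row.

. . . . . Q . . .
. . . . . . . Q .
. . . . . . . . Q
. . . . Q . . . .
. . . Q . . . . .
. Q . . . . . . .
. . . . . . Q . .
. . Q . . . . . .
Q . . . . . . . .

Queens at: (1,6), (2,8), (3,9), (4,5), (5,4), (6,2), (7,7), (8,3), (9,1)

Same diagonal: (2,8)–(3,9) (|2−3| = |8−9| = 1); (2,8)–(9,1) (|2−9| = |8−1| = 7); (4,5)–(5,4) (|4−5| = |5−4| = 1).
Total attacking pairs: 3.

3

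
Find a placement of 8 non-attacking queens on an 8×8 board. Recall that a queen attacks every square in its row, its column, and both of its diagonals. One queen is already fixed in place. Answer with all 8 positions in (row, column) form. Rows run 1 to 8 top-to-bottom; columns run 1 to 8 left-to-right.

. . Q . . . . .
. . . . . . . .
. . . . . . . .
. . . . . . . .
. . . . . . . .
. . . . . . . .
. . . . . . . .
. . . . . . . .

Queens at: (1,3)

(1,3) (2,6) (3,8) (4,2) (5,4) (6,1) (7,7) (8,5)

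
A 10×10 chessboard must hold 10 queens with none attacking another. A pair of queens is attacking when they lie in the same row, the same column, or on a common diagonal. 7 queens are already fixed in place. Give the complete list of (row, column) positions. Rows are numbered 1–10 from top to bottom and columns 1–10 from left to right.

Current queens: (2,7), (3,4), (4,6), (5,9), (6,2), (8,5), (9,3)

Row 1: attacked by (2,7)→{6,7,8}; (3,4)→{2,4,6}; (4,6)→{3,6,9}; (5,9)→{5,9}; (6,2)→{2,7}; (8,5)→{5}; (9,3)→{3}. Safe: 1, 10. Place at column 1.
Row 7: attacked by (1,1)→{1,7}; (2,7)→{2,7}; (3,4)→{4,8}; (4,6)→{3,6,9}; (5,9)→{7,9}; (6,2)→{1,2,3}; (8,5)→{4,5,6}; (9,3)→{1,3,5}. Safe: 10. Place at column 10.
Row 10: attacked by (1,1)→{1,10}; (2,7)→{7}; (3,4)→{4}; (4,6)→{6}; (5,9)→{4,9}; (6,2)→{2,6}; (7,10)→{7,10}; (8,5)→{3,5,7}; (9,3)→{2,3,4}. Safe: 8. Place at column 8.
Columns [1, 7, 4, 6, 9, 2, 10, 5, 3, 8], r−c [0, -5, -1, -2, -4, 4, -3, 3, 6, 2], r+c [2, 9, 7, 10, 14, 8, 17, 13, 12, 18] are all distinct, so no two queens attack.

(1,1) (2,7) (3,4) (4,6) (5,9) (6,2) (7,10) (8,5) (9,3) (10,8)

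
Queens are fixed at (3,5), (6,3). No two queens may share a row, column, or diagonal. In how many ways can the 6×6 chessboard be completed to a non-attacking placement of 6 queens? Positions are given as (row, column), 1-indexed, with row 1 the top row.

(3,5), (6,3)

1

Branch on row 1: col 1 → 0; col 2 → 0; col 4 → 1; col 6 → 0.
Sum: 0 + 0 + 1 + 0 = 1.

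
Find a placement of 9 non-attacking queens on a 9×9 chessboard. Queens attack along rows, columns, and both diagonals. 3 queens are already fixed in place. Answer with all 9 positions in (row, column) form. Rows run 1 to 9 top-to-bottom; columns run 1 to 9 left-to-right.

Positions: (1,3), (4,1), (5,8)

Row 2: attacked by (1,3)→{2,3,4}; (4,1)→{1,3}; (5,8)→{5,8}. Safe: 6, 7, 9. Place at column 6.
Row 3: attacked by (1,3)→{1,3,5}; (2,6)→{5,6,7}; (4,1)→{1,2}; (5,8)→{6,8}. Safe: 4, 9. Place at column 9.
Row 6: attacked by (1,3)→{3,8}; (2,6)→{2,6}; (3,9)→{6,9}; (4,1)→{1,3}; (5,8)→{7,8,9}. Safe: 4, 5. Place at column 4.
Row 7: attacked by (1,3)→{3,9}; (2,6)→{1,6}; (3,9)→{5,9}; (4,1)→{1,4}; (5,8)→{6,8}; (6,4)→{3,4,5}. Safe: 2, 7. Place at column 2.
Row 8: attacked by (1,3)→{3}; (2,6)→{6}; (3,9)→{4,9}; (4,1)→{1,5}; (5,8)→{5,8}; (6,4)→{2,4,6}; (7,2)→{1,2,3}. Safe: 7. Place at column 7.
Row 9: attacked by (1,3)→{3}; (2,6)→{6}; (3,9)→{3,9}; (4,1)→{1,6}; (5,8)→{4,8}; (6,4)→{1,4,7}; (7,2)→{2,4}; (8,7)→{6,7,8}. Safe: 5. Place at column 5.
Columns [3, 6, 9, 1, 8, 4, 2, 7, 5], r−c [-2, -4, -6, 3, -3, 2, 5, 1, 4], r+c [4, 8, 12, 5, 13, 10, 9, 15, 14] are all distinct, so no two queens attack.

(1,3) (2,6) (3,9) (4,1) (5,8) (6,4) (7,2) (8,7) (9,5)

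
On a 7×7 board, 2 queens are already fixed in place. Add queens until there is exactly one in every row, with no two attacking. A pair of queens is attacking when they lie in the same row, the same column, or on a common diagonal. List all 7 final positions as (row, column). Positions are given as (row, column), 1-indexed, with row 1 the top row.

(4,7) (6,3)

Row 1: attacked by (4,7)→{4,7}; (6,3)→{3}. Safe: 1, 2, 5, 6. Place at column 6.
Row 2: attacked by (1,6)→{5,6,7}; (4,7)→{5,7}; (6,3)→{3,7}. Safe: 1, 2, 4. Place at column 4.
Row 3: attacked by (1,6)→{4,6}; (2,4)→{3,4,5}; (4,7)→{6,7}; (6,3)→{3,6}. Safe: 1, 2. Place at column 2.
Row 5: attacked by (1,6)→{2,6}; (2,4)→{1,4,7}; (3,2)→{2,4}; (4,7)→{6,7}; (6,3)→{2,3,4}. Safe: 5. Place at column 5.
Row 7: attacked by (1,6)→{6}; (2,4)→{4}; (3,2)→{2,6}; (4,7)→{4,7}; (5,5)→{3,5,7}; (6,3)→{2,3,4}. Safe: 1. Place at column 1.
Columns [6, 4, 2, 7, 5, 3, 1], r−c [-5, -2, 1, -3, 0, 3, 6], r+c [7, 6, 5, 11, 10, 9, 8] are all distinct, so no two queens attack.

(1,6) (2,4) (3,2) (4,7) (5,5) (6,3) (7,1)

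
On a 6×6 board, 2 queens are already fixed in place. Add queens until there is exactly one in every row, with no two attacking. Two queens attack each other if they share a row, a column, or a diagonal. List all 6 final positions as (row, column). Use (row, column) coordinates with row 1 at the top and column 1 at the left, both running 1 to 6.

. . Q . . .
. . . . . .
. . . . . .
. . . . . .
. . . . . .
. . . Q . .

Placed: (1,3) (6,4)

(1,3) (2,6) (3,2) (4,5) (5,1) (6,4)

Row 2: attacked by (1,3)→{2,3,4}; (6,4)→{4}. Safe: 1, 5, 6. Place at column 6.
Row 3: attacked by (1,3)→{1,3,5}; (2,6)→{5,6}; (6,4)→{1,4}. Safe: 2. Place at column 2.
Row 4: attacked by (1,3)→{3,6}; (2,6)→{4,6}; (3,2)→{1,2,3}; (6,4)→{2,4,6}. Safe: 5. Place at column 5.
Row 5: attacked by (1,3)→{3}; (2,6)→{3,6}; (3,2)→{2,4}; (4,5)→{4,5,6}; (6,4)→{3,4,5}. Safe: 1. Place at column 1.
Columns [3, 6, 2, 5, 1, 4], r−c [-2, -4, 1, -1, 4, 2], r+c [4, 8, 5, 9, 6, 10] are all distinct, so no two queens attack.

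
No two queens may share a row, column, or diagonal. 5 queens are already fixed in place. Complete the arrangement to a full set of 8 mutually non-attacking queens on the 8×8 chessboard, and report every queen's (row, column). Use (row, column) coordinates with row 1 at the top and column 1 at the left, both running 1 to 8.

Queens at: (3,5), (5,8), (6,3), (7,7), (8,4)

Row 1: attacked by (3,5)→{3,5,7}; (5,8)→{4,8}; (6,3)→{3,8}; (7,7)→{1,7}; (8,4)→{4}. Safe: 2, 6. Place at column 6.
Row 2: attacked by (1,6)→{5,6,7}; (3,5)→{4,5,6}; (5,8)→{5,8}; (6,3)→{3,7}; (7,7)→{2,7}; (8,4)→{4}. Safe: 1. Place at column 1.
Row 4: attacked by (1,6)→{3,6}; (2,1)→{1,3}; (3,5)→{4,5,6}; (5,8)→{7,8}; (6,3)→{1,3,5}; (7,7)→{4,7}; (8,4)→{4,8}. Safe: 2. Place at column 2.
Columns [6, 1, 5, 2, 8, 3, 7, 4], r−c [-5, 1, -2, 2, -3, 3, 0, 4], r+c [7, 3, 8, 6, 13, 9, 14, 12] are all distinct, so no two queens attack.

(1,6) (2,1) (3,5) (4,2) (5,8) (6,3) (7,7) (8,4)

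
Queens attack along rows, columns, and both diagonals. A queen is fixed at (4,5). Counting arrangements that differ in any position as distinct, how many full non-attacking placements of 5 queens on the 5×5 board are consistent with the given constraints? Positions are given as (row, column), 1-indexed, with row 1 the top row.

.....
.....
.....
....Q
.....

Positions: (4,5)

2

Branch on row 1: col 1 → 1; col 3 → 0; col 4 → 1.
Sum: 1 + 0 + 1 = 2.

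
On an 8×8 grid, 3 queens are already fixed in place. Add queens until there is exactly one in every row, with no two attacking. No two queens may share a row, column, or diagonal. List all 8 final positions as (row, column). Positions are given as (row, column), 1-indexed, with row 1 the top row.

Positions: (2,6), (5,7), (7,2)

Row 1: attacked by (2,6)→{5,6,7}; (5,7)→{3,7}; (7,2)→{2,8}. Safe: 1, 4. Place at column 1.
Row 3: attacked by (1,1)→{1,3}; (2,6)→{5,6,7}; (5,7)→{5,7}; (7,2)→{2,6}. Safe: 4, 8. Place at column 8.
Row 4: attacked by (1,1)→{1,4}; (2,6)→{4,6,8}; (3,8)→{7,8}; (5,7)→{6,7,8}; (7,2)→{2,5}. Safe: 3. Place at column 3.
Row 6: attacked by (1,1)→{1,6}; (2,6)→{2,6}; (3,8)→{5,8}; (4,3)→{1,3,5}; (5,7)→{6,7,8}; (7,2)→{1,2,3}. Safe: 4. Place at column 4.
Row 8: attacked by (1,1)→{1,8}; (2,6)→{6}; (3,8)→{3,8}; (4,3)→{3,7}; (5,7)→{4,7}; (6,4)→{2,4,6}; (7,2)→{1,2,3}. Safe: 5. Place at column 5.
Columns [1, 6, 8, 3, 7, 4, 2, 5], r−c [0, -4, -5, 1, -2, 2, 5, 3], r+c [2, 8, 11, 7, 12, 10, 9, 13] are all distinct, so no two queens attack.

(1,1) (2,6) (3,8) (4,3) (5,7) (6,4) (7,2) (8,5)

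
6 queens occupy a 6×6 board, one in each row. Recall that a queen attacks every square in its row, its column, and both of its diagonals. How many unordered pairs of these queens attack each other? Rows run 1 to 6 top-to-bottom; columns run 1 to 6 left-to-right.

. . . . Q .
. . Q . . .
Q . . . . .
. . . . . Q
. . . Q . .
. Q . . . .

All columns are distinct and no two queens satisfy |Δrow| = |Δcol|, so no pair attacks.

0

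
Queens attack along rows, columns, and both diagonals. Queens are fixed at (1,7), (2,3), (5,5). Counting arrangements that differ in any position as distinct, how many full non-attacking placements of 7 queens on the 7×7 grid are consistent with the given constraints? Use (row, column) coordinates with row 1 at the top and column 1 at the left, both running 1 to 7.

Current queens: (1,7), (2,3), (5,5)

Branch on row 3: col 1 → 0; col 6 → 1.
Sum: 0 + 1 = 1.

1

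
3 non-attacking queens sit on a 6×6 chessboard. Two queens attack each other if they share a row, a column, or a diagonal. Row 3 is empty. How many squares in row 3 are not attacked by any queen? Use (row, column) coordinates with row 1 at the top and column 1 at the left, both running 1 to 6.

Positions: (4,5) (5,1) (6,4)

(4,5) attacks row 3 at column 5 and diagonals 4, 6.
(5,1) attacks row 3 at column 1 and diagonals 3.
(6,4) attacks row 3 at column 4 and diagonals 1.
Attacked columns: {1, 3, 4, 5, 6}. Safe: {2}.

1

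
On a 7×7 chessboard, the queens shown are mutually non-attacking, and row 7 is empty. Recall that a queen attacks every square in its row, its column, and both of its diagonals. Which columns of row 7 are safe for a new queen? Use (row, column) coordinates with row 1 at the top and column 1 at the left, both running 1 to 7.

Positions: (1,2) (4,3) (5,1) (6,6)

columns 4

(1,2) attacks row 7 at column 2.
(4,3) attacks row 7 at column 3 and diagonals 6.
(5,1) attacks row 7 at column 1 and diagonals 3.
(6,6) attacks row 7 at column 6 and diagonals 5, 7.
Attacked columns: {1, 2, 3, 5, 6, 7}. Safe: {4}.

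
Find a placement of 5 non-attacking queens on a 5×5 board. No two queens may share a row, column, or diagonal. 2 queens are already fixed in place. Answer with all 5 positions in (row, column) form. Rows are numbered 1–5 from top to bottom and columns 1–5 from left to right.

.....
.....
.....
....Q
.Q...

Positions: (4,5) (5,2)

(1,4) (2,1) (3,3) (4,5) (5,2)

Row 1: attacked by (4,5)→{2,5}; (5,2)→{2}. Safe: 1, 3, 4. Place at column 4.
Row 2: attacked by (1,4)→{3,4,5}; (4,5)→{3,5}; (5,2)→{2,5}. Safe: 1. Place at column 1.
Row 3: attacked by (1,4)→{2,4}; (2,1)→{1,2}; (4,5)→{4,5}; (5,2)→{2,4}. Safe: 3. Place at column 3.
Columns [4, 1, 3, 5, 2], r−c [-3, 1, 0, -1, 3], r+c [5, 3, 6, 9, 7] are all distinct, so no two queens attack.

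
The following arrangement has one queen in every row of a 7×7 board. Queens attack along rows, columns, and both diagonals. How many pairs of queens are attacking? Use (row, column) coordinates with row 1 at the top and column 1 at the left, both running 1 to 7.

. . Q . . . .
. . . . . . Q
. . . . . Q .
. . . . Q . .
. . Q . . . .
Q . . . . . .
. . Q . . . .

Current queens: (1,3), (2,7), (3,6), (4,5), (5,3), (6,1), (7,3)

Same column: (1,3)–(5,3) (column 3); (1,3)–(7,3) (column 3); (5,3)–(7,3) (column 3).
Same diagonal: (2,7)–(3,6) (|2−3| = |7−6| = 1); (2,7)–(4,5) (|2−4| = |7−5| = 2); (3,6)–(4,5) (|3−4| = |6−5| = 1).
Total attacking pairs: 6.

6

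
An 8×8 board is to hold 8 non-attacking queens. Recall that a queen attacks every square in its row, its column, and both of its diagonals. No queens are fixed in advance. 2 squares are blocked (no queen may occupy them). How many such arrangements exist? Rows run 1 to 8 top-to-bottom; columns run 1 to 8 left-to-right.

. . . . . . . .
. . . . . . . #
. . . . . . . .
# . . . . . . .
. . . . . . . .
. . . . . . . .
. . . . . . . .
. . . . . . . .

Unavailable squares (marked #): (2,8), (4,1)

69

Branch on row 1: col 1 → 4; col 2 → 6; col 3 → 11; col 4 → 15; col 5 → 13; col 6 → 11; col 7 → 6; col 8 → 3.
Sum: 4 + 6 + 11 + 15 + 13 + 11 + 6 + 3 = 69.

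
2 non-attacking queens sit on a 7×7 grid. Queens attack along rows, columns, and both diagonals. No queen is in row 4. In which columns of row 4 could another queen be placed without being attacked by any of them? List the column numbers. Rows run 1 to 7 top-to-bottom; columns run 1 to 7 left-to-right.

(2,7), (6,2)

columns 1, 3, 6

(2,7) attacks row 4 at column 7 and diagonals 5.
(6,2) attacks row 4 at column 2 and diagonals 4.
Attacked columns: {2, 4, 5, 7}. Safe: {1, 3, 6}.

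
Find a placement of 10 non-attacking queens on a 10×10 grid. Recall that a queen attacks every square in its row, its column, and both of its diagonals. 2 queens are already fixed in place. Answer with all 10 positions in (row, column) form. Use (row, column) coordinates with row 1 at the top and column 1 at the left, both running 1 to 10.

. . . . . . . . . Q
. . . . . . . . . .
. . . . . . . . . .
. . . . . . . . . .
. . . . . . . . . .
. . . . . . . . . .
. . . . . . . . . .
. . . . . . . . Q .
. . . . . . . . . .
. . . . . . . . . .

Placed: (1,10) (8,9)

(1,10) (2,5) (3,2) (4,8) (5,1) (6,4) (7,7) (8,9) (9,6) (10,3)

Row 2: attacked by (1,10)→{9,10}; (8,9)→{3,9}. Safe: 1, 2, 4, 5, 6, 7, 8. Place at column 5.
Row 3: attacked by (1,10)→{8,10}; (2,5)→{4,5,6}; (8,9)→{4,9}. Safe: 1, 2, 3, 7. Place at column 2.
Row 4: attacked by (1,10)→{7,10}; (2,5)→{3,5,7}; (3,2)→{1,2,3}; (8,9)→{5,9}. Safe: 4, 6, 8. Place at column 8.
Row 5: attacked by (1,10)→{6,10}; (2,5)→{2,5,8}; (3,2)→{2,4}; (4,8)→{7,8,9}; (8,9)→{6,9}. Safe: 1, 3. Place at column 1.
Row 6: attacked by (1,10)→{5,10}; (2,5)→{1,5,9}; (3,2)→{2,5}; (4,8)→{6,8,10}; (5,1)→{1,2}; (8,9)→{7,9}. Safe: 3, 4. Place at column 4.
Row 7: attacked by (1,10)→{4,10}; (2,5)→{5,10}; (3,2)→{2,6}; (4,8)→{5,8}; (5,1)→{1,3}; (6,4)→{3,4,5}; (8,9)→{8,9,10}. Safe: 7. Place at column 7.
Row 9: attacked by (1,10)→{2,10}; (2,5)→{5}; (3,2)→{2,8}; (4,8)→{3,8}; (5,1)→{1,5}; (6,4)→{1,4,7}; (7,7)→{5,7,9}; (8,9)→{8,9,10}. Safe: 6. Place at column 6.
Row 10: attacked by (1,10)→{1,10}; (2,5)→{5}; (3,2)→{2,9}; (4,8)→{2,8}; (5,1)→{1,6}; (6,4)→{4,8}; (7,7)→{4,7,10}; (8,9)→{7,9}; (9,6)→{5,6,7}. Safe: 3. Place at column 3.
Columns [10, 5, 2, 8, 1, 4, 7, 9, 6, 3], r−c [-9, -3, 1, -4, 4, 2, 0, -1, 3, 7], r+c [11, 7, 5, 12, 6, 10, 14, 17, 15, 13] are all distinct, so no two queens attack.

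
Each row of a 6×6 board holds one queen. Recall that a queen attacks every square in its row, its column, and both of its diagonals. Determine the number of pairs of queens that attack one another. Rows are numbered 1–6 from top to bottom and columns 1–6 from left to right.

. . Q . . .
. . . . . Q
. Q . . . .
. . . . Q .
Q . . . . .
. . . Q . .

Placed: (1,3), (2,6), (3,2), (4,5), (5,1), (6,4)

All columns are distinct and no two queens satisfy |Δrow| = |Δcol|, so no pair attacks.

0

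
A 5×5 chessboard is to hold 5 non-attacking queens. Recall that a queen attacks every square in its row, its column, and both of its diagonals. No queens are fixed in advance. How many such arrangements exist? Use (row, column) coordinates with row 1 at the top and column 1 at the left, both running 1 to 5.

Branch on row 1: col 1 → 2; col 2 → 2; col 3 → 2; col 4 → 2; col 5 → 2.
Sum: 2 + 2 + 2 + 2 + 2 = 10.
(This is the classic 5-queens count.)

10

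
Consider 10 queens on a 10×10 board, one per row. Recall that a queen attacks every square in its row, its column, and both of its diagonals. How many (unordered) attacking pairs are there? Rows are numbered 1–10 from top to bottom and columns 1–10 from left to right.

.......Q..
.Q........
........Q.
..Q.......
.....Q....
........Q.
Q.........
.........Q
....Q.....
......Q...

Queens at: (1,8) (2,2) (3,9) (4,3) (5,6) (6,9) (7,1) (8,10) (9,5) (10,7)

1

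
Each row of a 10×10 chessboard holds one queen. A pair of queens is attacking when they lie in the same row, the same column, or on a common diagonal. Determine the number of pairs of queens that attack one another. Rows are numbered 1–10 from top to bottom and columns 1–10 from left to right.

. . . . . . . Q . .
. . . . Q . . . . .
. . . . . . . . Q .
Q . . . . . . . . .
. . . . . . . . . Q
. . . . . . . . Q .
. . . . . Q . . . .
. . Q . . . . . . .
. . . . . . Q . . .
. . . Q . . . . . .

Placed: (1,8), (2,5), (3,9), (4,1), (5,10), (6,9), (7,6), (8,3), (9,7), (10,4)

Same column: (3,9)–(6,9) (column 9).
Same diagonal: (2,5)–(6,9) (|2−6| = |5−9| = 4); (5,10)–(6,9) (|5−6| = |10−9| = 1).
Total attacking pairs: 3.

3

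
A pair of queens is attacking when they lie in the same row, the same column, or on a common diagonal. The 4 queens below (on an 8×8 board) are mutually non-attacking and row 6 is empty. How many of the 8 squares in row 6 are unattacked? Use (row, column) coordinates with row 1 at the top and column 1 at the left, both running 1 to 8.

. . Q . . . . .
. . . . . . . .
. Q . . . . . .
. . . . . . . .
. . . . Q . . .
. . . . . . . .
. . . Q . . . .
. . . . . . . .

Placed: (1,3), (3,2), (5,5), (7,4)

2

(1,3) attacks row 6 at column 3 and diagonals 8.
(3,2) attacks row 6 at column 2 and diagonals 5.
(5,5) attacks row 6 at column 5 and diagonals 4, 6.
(7,4) attacks row 6 at column 4 and diagonals 3, 5.
Attacked columns: {2, 3, 4, 5, 6, 8}. Safe: {1, 7}.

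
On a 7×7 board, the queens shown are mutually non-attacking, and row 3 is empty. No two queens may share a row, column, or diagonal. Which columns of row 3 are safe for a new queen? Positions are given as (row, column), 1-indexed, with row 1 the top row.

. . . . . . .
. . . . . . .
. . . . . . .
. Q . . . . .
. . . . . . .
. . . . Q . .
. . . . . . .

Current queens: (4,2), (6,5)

(4,2) attacks row 3 at column 2 and diagonals 1, 3.
(6,5) attacks row 3 at column 5 and diagonals 2.
Attacked columns: {1, 2, 3, 5}. Safe: {4, 6, 7}.

columns 4, 6, 7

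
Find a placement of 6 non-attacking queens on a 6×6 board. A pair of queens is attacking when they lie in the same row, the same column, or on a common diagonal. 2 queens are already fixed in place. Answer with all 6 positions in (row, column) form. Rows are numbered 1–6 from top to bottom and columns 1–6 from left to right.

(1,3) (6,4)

Row 2: attacked by (1,3)→{2,3,4}; (6,4)→{4}. Safe: 1, 5, 6. Place at column 6.
Row 3: attacked by (1,3)→{1,3,5}; (2,6)→{5,6}; (6,4)→{1,4}. Safe: 2. Place at column 2.
Row 4: attacked by (1,3)→{3,6}; (2,6)→{4,6}; (3,2)→{1,2,3}; (6,4)→{2,4,6}. Safe: 5. Place at column 5.
Row 5: attacked by (1,3)→{3}; (2,6)→{3,6}; (3,2)→{2,4}; (4,5)→{4,5,6}; (6,4)→{3,4,5}. Safe: 1. Place at column 1.
Columns [3, 6, 2, 5, 1, 4], r−c [-2, -4, 1, -1, 4, 2], r+c [4, 8, 5, 9, 6, 10] are all distinct, so no two queens attack.

(1,3) (2,6) (3,2) (4,5) (5,1) (6,4)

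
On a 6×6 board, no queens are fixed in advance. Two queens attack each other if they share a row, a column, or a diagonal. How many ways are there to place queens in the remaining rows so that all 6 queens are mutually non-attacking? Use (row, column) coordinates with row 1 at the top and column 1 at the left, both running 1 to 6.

Branch on row 1: col 1 → 0; col 2 → 1; col 3 → 1; col 4 → 1; col 5 → 1; col 6 → 0.
Sum: 0 + 1 + 1 + 1 + 1 + 0 = 4.
(This is the classic 6-queens count.)

4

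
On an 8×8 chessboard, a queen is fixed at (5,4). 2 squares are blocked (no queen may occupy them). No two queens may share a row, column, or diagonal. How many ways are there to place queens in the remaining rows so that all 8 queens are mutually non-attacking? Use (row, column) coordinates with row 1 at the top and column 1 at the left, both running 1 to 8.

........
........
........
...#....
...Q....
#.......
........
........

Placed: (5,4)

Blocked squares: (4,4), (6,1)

Branch on row 1: col 1 → 0; col 2 → 1; col 3 → 2; col 5 → 1; col 6 → 3; col 7 → 0.
Sum: 0 + 1 + 2 + 1 + 3 + 0 = 7.

7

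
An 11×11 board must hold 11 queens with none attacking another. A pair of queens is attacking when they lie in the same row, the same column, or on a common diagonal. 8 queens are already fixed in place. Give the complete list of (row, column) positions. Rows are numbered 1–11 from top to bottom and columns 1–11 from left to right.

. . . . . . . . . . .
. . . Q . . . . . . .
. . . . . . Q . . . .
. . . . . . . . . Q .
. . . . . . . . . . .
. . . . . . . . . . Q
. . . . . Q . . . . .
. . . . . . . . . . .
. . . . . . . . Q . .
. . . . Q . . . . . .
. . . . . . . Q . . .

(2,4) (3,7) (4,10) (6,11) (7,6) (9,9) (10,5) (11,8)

Row 1: attacked by (2,4)→{3,4,5}; (3,7)→{5,7,9}; (4,10)→{7,10}; (6,11)→{6,11}; (7,6)→{6}; (9,9)→{1,9}; (10,5)→{5}; (11,8)→{8}. Safe: 2. Place at column 2.
Row 5: attacked by (1,2)→{2,6}; (2,4)→{1,4,7}; (3,7)→{5,7,9}; (4,10)→{9,10,11}; (6,11)→{10,11}; (7,6)→{4,6,8}; (9,9)→{5,9}; (10,5)→{5,10}; (11,8)→{2,8}. Safe: 3. Place at column 3.
Row 8: attacked by (1,2)→{2,9}; (2,4)→{4,10}; (3,7)→{2,7}; (4,10)→{6,10}; (5,3)→{3,6}; (6,11)→{9,11}; (7,6)→{5,6,7}; (9,9)→{8,9,10}; (10,5)→{3,5,7}; (11,8)→{5,8,11}. Safe: 1. Place at column 1.
Columns [2, 4, 7, 10, 3, 11, 6, 1, 9, 5, 8], r−c [-1, -2, -4, -6, 2, -5, 1, 7, 0, 5, 3], r+c [3, 6, 10, 14, 8, 17, 13, 9, 18, 15, 19] are all distinct, so no two queens attack.

(1,2) (2,4) (3,7) (4,10) (5,3) (6,11) (7,6) (8,1) (9,9) (10,5) (11,8)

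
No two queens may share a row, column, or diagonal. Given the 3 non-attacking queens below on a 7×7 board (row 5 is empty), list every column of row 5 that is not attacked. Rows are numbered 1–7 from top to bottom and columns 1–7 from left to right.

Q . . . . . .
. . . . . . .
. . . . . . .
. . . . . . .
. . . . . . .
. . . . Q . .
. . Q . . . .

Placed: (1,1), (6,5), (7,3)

columns 2, 7

(1,1) attacks row 5 at column 1 and diagonals 5.
(6,5) attacks row 5 at column 5 and diagonals 4, 6.
(7,3) attacks row 5 at column 3 and diagonals 1, 5.
Attacked columns: {1, 3, 4, 5, 6}. Safe: {2, 7}.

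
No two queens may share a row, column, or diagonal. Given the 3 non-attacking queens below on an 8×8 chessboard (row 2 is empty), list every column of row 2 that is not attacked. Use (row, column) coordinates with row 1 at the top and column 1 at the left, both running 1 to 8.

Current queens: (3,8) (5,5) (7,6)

columns 3, 4

(3,8) attacks row 2 at column 8 and diagonals 7.
(5,5) attacks row 2 at column 5 and diagonals 2, 8.
(7,6) attacks row 2 at column 6 and diagonals 1.
Attacked columns: {1, 2, 5, 6, 7, 8}. Safe: {3, 4}.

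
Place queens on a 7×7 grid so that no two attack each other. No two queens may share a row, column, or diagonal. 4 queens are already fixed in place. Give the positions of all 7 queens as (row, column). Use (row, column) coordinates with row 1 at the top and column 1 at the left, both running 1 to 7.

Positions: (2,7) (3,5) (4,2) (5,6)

Row 1: attacked by (2,7)→{6,7}; (3,5)→{3,5,7}; (4,2)→{2,5}; (5,6)→{2,6}. Safe: 1, 4. Place at column 4.
Row 6: attacked by (1,4)→{4}; (2,7)→{3,7}; (3,5)→{2,5}; (4,2)→{2,4}; (5,6)→{5,6,7}. Safe: 1. Place at column 1.
Row 7: attacked by (1,4)→{4}; (2,7)→{2,7}; (3,5)→{1,5}; (4,2)→{2,5}; (5,6)→{4,6}; (6,1)→{1,2}. Safe: 3. Place at column 3.
Columns [4, 7, 5, 2, 6, 1, 3], r−c [-3, -5, -2, 2, -1, 5, 4], r+c [5, 9, 8, 6, 11, 7, 10] are all distinct, so no two queens attack.

(1,4) (2,7) (3,5) (4,2) (5,6) (6,1) (7,3)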